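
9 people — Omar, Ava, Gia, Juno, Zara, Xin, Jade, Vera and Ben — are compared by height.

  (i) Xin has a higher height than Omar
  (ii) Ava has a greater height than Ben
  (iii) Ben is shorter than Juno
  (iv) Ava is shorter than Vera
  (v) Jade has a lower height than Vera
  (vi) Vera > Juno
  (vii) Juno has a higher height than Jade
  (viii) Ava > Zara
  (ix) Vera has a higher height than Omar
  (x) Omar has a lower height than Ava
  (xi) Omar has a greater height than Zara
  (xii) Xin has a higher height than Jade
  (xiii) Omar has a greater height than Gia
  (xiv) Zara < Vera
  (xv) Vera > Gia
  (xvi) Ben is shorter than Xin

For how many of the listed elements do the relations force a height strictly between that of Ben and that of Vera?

Chaining upward from Ben reaches: Juno, Xin, Ava.
Chaining downward from Vera reaches: Jade, Juno, Zara, Gia, Omar, Ava.
Strictly between Ben and Vera are those in both lists: Juno, Ava — 2 elements.

2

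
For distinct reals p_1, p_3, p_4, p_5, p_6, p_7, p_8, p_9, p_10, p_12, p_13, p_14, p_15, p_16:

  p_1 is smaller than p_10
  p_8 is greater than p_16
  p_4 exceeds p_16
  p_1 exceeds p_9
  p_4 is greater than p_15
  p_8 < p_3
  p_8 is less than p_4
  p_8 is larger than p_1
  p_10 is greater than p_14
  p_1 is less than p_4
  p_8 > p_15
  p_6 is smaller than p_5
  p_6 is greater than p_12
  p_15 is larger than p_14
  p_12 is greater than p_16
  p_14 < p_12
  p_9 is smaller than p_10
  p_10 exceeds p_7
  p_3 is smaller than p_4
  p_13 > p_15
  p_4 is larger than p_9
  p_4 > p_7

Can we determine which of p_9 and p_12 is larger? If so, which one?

undetermined

Following every chain through p_9: above p_9 we get p_1, p_8, p_3, p_10, p_4.
p_12 is not reached, and no chain runs the other way from p_12 to p_9.
So the given relations leave the order of p_9 and p_12 undetermined.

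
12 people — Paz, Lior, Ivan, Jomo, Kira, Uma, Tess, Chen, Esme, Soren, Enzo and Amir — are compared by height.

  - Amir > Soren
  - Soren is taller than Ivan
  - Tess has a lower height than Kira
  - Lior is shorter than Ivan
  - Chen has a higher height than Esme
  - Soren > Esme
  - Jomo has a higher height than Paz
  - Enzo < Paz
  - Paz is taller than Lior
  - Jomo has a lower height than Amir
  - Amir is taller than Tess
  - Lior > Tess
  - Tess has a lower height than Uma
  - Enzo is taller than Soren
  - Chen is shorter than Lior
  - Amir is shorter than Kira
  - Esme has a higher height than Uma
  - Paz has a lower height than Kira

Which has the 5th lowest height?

Lior

Piecing the relations together gives one ordering: Tess < Uma < Esme < Chen < Lior < Ivan < Soren < Enzo < Paz < Jomo < Amir < Kira.
Counting 5 from the smallest end gives Lior.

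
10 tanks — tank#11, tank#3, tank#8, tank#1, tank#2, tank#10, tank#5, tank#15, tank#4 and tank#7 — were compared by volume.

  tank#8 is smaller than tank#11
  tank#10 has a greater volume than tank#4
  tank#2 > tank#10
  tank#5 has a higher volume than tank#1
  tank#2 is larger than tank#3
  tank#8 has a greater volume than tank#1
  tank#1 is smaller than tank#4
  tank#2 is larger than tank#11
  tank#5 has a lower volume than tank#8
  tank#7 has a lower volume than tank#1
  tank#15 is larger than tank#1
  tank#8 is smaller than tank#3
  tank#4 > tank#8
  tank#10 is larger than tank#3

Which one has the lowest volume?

tank#7

Chaining upward from tank#7: directly above it, tank#1; then tank#5, tank#8, tank#4, tank#15; then tank#11, tank#3, tank#10; then tank#2.
That covers every other element, and nothing is given below tank#7, so tank#7 is the lowest volume.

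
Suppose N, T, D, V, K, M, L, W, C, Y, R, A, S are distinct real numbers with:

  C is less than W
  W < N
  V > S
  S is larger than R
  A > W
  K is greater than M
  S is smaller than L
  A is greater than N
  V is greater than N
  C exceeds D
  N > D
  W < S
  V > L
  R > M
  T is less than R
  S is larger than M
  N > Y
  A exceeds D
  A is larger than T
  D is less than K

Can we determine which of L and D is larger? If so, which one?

L

Following the relations from D: D < C < W < S < L.
So L is larger.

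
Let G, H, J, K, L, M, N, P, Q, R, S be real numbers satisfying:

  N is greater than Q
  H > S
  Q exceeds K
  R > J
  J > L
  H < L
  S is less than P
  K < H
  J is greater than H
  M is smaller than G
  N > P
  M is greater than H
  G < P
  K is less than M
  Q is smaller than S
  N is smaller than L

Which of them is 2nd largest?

Chaining the given pairs: K < Q < S < H < M < G < P < N < L < J < R.
The 2nd largest is J.

J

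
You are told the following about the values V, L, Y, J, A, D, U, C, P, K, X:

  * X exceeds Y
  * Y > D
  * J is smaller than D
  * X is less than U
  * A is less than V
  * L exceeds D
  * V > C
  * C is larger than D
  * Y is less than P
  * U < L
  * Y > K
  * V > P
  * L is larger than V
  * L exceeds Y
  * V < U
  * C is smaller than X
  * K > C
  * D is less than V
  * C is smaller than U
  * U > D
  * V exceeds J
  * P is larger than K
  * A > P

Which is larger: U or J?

The relevant relations are J < D; D < C; C < K; K < Y; Y < P; P < A; A < V; V < U.
Chaining these gives J < D < C < K < Y < P < A < V < U.
So J < U; U is the larger of the two.

U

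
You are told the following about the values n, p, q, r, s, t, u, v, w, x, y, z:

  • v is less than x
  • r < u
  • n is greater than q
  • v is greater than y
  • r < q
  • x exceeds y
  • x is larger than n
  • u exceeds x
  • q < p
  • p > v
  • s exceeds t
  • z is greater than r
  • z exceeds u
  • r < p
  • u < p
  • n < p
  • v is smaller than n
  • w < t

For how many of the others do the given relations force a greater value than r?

6

From r the given relations immediately reach q, u, p, z.
From those, n — 5 in total.
From those, x — 6 in total.
No other element is forced above r by the given relations, so the count is 6.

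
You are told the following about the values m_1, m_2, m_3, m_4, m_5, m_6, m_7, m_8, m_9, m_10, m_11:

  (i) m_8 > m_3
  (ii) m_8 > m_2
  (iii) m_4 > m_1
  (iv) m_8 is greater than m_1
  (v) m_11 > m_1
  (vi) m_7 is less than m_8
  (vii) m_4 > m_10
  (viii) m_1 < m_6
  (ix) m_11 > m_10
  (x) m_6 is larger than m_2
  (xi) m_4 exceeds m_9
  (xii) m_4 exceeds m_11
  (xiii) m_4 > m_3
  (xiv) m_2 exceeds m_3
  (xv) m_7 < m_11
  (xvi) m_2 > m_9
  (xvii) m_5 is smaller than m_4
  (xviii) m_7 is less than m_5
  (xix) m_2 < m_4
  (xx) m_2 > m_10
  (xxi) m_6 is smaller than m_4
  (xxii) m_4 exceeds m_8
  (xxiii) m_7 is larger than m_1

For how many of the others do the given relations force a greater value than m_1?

6

The elements the relations force above m_1 are m_7, m_11, m_8, m_5, m_6, m_4 — no chain reaches any other.
That is 6.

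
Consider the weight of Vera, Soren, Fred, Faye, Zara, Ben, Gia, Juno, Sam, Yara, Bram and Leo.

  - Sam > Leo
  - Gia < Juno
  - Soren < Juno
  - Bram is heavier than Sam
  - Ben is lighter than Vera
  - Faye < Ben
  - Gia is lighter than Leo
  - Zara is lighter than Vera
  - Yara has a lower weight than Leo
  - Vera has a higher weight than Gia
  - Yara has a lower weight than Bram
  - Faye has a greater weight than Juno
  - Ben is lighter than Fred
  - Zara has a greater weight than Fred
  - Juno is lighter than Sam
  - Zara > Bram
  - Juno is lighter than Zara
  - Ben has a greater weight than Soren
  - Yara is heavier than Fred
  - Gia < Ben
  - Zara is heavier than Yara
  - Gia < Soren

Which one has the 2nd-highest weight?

Zara

Piecing the relations together gives one ordering: Gia < Soren < Juno < Faye < Ben < Fred < Yara < Leo < Sam < Bram < Zara < Vera.
Counting 2 from the largest end gives Zara.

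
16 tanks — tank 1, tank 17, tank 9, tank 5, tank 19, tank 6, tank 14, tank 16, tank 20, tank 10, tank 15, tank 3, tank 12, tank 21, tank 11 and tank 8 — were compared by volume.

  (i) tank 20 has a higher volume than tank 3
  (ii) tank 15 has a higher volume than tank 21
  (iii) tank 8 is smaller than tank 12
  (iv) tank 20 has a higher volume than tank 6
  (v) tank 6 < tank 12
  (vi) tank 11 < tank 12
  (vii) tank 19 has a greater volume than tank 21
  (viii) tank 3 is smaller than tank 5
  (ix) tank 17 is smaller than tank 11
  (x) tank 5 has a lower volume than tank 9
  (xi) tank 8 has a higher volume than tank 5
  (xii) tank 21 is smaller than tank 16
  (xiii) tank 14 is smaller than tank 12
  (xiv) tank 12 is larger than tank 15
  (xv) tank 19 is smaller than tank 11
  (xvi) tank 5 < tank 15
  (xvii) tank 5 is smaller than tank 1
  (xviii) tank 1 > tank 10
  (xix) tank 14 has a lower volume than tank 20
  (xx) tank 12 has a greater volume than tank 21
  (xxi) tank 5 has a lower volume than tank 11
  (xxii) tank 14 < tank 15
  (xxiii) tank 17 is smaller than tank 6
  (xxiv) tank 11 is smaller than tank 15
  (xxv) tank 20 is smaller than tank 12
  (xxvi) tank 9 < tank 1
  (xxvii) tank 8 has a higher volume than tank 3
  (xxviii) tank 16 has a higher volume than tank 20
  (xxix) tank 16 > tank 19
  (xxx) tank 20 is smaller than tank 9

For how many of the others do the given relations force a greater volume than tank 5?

6

From tank 5 the given relations immediately reach tank 11, tank 9, tank 8, tank 1, tank 15.
From those, tank 12 — 6 in total.
Nothing else is reachable above tank 5; 6 in all.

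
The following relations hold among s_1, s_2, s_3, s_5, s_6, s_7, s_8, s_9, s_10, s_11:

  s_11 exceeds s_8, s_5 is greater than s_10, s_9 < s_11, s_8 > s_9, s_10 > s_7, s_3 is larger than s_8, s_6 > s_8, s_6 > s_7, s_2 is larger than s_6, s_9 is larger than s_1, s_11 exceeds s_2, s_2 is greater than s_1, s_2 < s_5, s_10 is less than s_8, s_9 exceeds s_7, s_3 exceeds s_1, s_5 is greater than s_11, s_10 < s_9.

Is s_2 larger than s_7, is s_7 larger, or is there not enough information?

s_7 < s_10 < s_9 < s_8 < s_6 < s_2, by transitivity through s_10, s_9, s_8, s_6.
So s_2 is larger.

s_2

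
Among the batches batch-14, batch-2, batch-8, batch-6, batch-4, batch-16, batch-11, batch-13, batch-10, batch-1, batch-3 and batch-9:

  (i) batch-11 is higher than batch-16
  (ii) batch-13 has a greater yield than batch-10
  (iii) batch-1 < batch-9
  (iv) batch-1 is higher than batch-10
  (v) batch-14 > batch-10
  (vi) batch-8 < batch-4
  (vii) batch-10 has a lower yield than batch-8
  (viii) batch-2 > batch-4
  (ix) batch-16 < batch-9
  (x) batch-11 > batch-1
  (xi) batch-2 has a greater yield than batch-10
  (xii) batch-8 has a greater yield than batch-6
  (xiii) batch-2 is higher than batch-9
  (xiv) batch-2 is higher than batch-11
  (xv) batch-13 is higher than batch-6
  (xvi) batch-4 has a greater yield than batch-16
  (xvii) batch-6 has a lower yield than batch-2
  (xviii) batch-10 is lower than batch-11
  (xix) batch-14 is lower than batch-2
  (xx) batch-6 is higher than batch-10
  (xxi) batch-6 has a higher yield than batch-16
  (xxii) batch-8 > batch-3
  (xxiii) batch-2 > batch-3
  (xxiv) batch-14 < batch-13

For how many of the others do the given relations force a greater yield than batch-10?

Directly above batch-10: batch-6, batch-1, batch-14, batch-11, batch-8, batch-13, batch-2.
One step further: batch-9, batch-4 (9 so far).
No other element is forced above batch-10 by the given relations, so the count is 9.

9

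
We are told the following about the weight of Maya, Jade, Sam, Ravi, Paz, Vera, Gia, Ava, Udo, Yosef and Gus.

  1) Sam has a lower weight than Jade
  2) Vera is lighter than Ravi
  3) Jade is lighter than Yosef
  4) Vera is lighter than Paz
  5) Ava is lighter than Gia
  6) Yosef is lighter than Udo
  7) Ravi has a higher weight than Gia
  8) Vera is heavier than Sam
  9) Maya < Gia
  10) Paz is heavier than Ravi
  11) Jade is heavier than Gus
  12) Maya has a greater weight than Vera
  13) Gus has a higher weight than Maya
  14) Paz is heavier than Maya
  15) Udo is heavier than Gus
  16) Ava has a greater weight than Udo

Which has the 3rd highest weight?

Gia

The consecutive relations fix a unique order: Sam < Vera < Maya < Gus < Jade < Yosef < Udo < Ava < Gia < Ravi < Paz.
The 3rd largest is Gia.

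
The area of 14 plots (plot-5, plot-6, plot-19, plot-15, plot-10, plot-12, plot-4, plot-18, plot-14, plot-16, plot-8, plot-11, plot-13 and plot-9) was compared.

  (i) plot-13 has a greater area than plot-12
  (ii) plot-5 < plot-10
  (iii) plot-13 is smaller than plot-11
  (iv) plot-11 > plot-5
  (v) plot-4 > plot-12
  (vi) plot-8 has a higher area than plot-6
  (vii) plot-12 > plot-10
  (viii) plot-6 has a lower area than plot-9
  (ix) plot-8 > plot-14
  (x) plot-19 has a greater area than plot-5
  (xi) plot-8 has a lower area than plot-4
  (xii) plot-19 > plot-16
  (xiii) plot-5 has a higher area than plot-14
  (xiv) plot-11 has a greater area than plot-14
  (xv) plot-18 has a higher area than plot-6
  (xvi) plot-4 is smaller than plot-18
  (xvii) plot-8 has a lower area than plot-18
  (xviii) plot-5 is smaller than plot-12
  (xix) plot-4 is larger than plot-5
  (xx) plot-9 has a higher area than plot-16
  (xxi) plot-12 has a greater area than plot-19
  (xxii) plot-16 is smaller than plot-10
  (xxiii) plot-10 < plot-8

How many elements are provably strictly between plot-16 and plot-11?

4

The relations place plot-16 below plot-11. An element lies strictly between them when it is forced above plot-16 and also forced below plot-11.
Above plot-16: {plot-10, plot-19, plot-12, plot-13, plot-9, plot-8, plot-4, plot-18}. Below plot-11: {plot-14, plot-5, plot-10, plot-19, plot-12, plot-13}.
Intersection: {plot-10, plot-19, plot-12, plot-13} — 4.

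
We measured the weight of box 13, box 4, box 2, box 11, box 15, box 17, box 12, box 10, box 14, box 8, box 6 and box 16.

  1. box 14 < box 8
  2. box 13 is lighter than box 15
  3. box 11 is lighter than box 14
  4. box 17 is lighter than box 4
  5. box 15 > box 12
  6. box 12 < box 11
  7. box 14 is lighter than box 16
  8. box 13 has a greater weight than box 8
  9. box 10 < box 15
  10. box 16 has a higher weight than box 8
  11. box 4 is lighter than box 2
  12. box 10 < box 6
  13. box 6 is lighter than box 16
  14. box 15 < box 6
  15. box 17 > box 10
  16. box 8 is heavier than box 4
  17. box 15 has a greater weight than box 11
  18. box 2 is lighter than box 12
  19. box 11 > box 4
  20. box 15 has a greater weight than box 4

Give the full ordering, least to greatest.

Nothing is placed below box 10, so it is least; from there box 10 < box 17; box 17 < box 4; box 4 < box 2; box 2 < box 12; box 12 < box 11; box 11 < box 14; box 14 < box 8; box 8 < box 13; box 13 < box 15; box 15 < box 6; box 6 < box 16, each given directly.

box 10 < box 17 < box 4 < box 2 < box 12 < box 11 < box 14 < box 8 < box 13 < box 15 < box 6 < box 16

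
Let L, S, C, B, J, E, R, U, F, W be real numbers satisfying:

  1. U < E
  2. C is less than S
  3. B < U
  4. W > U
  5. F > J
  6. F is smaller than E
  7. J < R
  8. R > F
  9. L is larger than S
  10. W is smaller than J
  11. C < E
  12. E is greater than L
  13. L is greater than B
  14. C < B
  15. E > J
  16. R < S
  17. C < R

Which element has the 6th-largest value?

J

Chaining the given pairs: C < B < U < W < J < F < R < S < L < E.
The 6th largest is J.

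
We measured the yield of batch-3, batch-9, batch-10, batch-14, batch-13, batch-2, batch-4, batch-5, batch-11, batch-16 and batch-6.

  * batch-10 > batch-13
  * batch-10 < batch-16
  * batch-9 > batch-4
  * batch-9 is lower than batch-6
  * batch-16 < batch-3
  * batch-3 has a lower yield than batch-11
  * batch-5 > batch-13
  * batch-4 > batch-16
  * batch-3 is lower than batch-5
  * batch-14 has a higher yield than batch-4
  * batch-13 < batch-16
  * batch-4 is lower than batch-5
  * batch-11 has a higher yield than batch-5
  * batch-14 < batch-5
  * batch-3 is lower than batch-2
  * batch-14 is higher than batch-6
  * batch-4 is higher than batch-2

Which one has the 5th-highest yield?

Chaining the given pairs: batch-13 < batch-10 < batch-16 < batch-3 < batch-2 < batch-4 < batch-9 < batch-6 < batch-14 < batch-5 < batch-11.
The 5th largest is batch-9.

batch-9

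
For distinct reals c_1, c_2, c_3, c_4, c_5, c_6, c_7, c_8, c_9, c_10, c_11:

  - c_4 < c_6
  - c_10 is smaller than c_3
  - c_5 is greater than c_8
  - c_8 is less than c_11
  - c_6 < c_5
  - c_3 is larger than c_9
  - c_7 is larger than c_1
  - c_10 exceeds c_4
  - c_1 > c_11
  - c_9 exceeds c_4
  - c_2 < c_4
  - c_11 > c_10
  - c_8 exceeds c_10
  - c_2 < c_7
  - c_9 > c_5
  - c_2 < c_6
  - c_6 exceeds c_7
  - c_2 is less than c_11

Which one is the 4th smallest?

c_8

Chaining the given pairs: c_2 < c_4 < c_10 < c_8 < c_11 < c_1 < c_7 < c_6 < c_5 < c_9 < c_3.
Counting 4 from the smallest end gives c_8.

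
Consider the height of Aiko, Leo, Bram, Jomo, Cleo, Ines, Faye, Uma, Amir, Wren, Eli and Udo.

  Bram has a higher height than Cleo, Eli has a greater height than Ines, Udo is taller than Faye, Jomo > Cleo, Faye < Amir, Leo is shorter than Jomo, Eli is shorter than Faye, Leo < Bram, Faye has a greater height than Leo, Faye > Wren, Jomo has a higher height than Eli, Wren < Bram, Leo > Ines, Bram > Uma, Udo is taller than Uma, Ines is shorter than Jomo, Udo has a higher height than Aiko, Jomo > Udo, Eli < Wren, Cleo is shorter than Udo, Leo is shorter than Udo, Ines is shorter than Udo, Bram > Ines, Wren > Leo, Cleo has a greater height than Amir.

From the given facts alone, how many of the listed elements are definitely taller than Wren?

6

Directly above Wren: Faye, Bram.
One step further: Amir, Udo (4 so far).
One step further: Cleo, Jomo (6 so far).
No other element is forced above Wren by the given relations, so the count is 6.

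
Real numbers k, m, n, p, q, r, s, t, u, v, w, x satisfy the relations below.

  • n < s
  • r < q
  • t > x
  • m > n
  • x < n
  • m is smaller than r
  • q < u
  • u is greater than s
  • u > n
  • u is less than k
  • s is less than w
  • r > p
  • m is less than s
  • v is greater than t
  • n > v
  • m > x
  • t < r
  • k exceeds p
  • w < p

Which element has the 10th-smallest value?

q

Piecing the relations together gives one ordering: x < t < v < n < m < s < w < p < r < q < u < k.
The 10th smallest is q.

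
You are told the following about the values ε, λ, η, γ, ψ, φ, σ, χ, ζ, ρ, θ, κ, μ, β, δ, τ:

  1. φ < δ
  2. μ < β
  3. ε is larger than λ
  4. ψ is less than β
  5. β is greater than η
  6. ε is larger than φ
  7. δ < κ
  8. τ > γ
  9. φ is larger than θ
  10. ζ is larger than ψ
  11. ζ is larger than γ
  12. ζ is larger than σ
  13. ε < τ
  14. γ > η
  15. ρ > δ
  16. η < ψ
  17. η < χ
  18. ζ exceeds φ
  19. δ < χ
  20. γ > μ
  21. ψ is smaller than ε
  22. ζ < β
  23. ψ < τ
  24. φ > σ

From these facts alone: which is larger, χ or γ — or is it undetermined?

undetermined

Following every chain through γ: above γ we get ζ, τ, β; below γ we get η, μ.
χ is not reached, and no chain runs the other way from χ to γ.
So the given relations leave the order of γ and χ undetermined.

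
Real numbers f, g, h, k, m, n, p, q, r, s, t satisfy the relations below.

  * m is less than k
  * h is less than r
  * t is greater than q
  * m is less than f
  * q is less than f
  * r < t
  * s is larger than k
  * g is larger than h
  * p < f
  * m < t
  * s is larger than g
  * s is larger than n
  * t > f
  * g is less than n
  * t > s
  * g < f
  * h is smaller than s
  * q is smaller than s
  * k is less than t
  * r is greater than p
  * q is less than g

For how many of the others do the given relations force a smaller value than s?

6

Directly below s: q, h, g, k, n.
One step further: m (6 so far).
Nothing else is reachable below s; 6 in all.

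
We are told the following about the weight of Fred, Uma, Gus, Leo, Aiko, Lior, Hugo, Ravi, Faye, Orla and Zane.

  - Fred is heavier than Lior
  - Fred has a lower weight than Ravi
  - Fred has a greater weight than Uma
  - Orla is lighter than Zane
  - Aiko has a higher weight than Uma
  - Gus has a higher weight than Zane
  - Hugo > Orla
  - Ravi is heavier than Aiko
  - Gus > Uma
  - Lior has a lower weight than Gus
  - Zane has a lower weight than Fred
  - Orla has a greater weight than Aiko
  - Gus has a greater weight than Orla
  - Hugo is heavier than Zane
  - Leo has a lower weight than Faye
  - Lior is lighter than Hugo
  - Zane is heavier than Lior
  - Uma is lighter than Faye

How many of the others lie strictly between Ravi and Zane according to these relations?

1

The relations place Zane below Ravi. An element lies strictly between them when it is forced above Zane and also forced below Ravi.
Above Zane: {Fred, Hugo, Gus}. Below Ravi: {Uma, Aiko, Orla, Lior, Fred}.
Intersection: {Fred} — 1.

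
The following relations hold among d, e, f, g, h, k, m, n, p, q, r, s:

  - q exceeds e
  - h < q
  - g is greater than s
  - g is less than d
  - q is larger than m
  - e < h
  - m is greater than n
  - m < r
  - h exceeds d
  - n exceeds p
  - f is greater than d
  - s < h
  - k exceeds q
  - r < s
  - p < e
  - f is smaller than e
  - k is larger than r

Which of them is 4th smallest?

Chaining the given pairs: p < n < m < r < s < g < d < f < e < h < q < k.
The 4th smallest is r.

r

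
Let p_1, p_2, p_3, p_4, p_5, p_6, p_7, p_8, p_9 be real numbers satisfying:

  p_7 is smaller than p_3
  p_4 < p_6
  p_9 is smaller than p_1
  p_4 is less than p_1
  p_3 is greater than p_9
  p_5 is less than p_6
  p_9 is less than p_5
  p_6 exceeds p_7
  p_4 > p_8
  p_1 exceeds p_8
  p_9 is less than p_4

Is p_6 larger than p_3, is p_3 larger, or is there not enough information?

undetermined

Following every chain through p_6: below p_6 we get p_9, p_8, p_5, p_4, p_7.
p_3 is not reached, and no chain runs the other way from p_3 to p_6.
So the given relations leave the order of p_6 and p_3 undetermined.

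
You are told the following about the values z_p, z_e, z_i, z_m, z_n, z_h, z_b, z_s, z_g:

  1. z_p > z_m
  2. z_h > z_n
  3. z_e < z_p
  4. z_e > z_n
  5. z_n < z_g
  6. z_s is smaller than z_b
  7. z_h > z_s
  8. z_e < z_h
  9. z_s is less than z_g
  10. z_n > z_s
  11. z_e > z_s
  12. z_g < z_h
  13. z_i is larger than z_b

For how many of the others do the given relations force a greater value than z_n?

4

Directly above z_n: z_e, z_g, z_h.
One step further: z_p (4 so far).
Nothing else is reachable above z_n; 4 in all.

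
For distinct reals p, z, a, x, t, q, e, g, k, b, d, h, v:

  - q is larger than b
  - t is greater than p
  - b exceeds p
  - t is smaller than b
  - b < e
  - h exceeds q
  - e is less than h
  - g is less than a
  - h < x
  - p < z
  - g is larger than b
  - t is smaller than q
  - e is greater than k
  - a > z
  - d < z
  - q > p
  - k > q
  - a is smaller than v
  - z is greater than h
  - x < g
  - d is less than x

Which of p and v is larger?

p < t < b < q < k < e < h < z < a < v, by transitivity through t, b, q, k, e, h, z, a.
So p < v; v is the larger of the two.

v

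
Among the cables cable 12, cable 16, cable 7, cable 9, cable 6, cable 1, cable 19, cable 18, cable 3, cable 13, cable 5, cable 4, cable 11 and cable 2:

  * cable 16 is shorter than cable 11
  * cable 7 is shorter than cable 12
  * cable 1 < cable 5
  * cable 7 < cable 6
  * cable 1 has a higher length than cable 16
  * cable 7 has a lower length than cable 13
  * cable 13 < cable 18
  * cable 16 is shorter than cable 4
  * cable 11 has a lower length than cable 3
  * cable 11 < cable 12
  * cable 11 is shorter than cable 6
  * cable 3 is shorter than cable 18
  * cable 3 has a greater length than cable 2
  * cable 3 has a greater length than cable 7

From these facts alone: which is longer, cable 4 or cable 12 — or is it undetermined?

undetermined

Following every chain through cable 4: below cable 4 we get cable 16.
cable 12 is not reached, and no chain runs the other way from cable 12 to cable 4.
So the given relations leave the order of cable 4 and cable 12 undetermined.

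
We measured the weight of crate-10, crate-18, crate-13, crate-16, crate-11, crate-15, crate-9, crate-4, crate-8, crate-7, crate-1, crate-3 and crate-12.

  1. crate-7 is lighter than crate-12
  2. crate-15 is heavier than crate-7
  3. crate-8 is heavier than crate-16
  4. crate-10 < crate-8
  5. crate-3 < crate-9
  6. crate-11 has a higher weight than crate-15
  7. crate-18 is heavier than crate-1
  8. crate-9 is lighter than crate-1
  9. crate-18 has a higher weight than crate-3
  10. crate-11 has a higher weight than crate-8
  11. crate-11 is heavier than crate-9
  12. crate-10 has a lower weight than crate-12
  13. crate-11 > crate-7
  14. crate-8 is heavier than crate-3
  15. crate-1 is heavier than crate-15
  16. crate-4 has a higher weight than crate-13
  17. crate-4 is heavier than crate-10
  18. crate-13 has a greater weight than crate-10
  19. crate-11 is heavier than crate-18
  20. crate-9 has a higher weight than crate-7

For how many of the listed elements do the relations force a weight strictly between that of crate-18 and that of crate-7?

3

Chaining upward from crate-7 reaches: crate-12, crate-9, crate-15, crate-1, crate-11.
Chaining downward from crate-18 reaches: crate-3, crate-9, crate-15, crate-1.
Strictly between crate-7 and crate-18 are those in both lists: crate-9, crate-15, crate-1 — 3 elements.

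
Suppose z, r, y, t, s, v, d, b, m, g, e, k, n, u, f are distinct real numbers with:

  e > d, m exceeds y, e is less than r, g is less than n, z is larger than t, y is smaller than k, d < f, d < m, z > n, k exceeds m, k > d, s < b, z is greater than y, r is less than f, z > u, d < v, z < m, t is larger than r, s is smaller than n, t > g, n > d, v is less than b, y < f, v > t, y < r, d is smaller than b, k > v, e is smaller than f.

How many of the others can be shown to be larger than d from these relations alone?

The elements the relations force above d are e, r, t, n, f, z, v, m, k, b — no chain reaches any other.
That is 10.

10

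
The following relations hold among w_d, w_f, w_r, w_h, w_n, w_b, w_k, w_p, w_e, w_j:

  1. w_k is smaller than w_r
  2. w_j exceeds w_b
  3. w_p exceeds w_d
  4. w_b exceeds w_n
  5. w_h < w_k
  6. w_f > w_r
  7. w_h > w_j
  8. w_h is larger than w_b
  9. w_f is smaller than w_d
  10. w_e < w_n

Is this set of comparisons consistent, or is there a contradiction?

Every relation is compatible with w_e < w_n < w_b < w_j < w_h < w_k < w_r < w_f < w_d < w_p; the set is consistent.

consistent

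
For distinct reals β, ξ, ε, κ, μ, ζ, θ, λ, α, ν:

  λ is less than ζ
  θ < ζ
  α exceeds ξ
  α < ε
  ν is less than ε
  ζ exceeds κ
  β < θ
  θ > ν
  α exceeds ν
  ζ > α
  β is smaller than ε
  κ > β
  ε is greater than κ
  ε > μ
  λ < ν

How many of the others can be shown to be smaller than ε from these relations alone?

7

Directly below ε: β, ν, α, μ, κ.
One step further: ξ, λ (7 so far).
Nothing else is reachable below ε; 7 in all.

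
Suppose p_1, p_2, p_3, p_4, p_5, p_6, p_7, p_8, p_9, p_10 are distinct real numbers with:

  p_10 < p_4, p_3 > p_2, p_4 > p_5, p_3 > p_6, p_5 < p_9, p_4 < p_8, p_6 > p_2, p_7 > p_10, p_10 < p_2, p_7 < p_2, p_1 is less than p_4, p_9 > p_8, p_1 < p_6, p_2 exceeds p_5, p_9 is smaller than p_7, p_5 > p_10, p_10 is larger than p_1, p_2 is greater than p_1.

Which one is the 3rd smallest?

p_5

Piecing the relations together gives one ordering: p_1 < p_10 < p_5 < p_4 < p_8 < p_9 < p_7 < p_2 < p_6 < p_3.
Counting 3 from the smallest end gives p_5.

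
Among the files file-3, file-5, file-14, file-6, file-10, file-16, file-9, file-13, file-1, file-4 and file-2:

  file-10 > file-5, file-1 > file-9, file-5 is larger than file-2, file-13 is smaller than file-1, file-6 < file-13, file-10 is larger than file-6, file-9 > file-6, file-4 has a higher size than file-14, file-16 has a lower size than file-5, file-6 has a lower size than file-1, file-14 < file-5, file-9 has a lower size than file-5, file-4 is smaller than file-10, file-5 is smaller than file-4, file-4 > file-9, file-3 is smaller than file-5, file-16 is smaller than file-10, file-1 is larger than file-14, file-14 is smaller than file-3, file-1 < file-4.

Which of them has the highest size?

file-10

Chaining downward from file-10: directly below it, file-16, file-6, file-5, file-4; then file-14, file-2, file-9, file-3, file-1; then file-13.
That covers every other element, and nothing is given above file-10, so file-10 is the highest size.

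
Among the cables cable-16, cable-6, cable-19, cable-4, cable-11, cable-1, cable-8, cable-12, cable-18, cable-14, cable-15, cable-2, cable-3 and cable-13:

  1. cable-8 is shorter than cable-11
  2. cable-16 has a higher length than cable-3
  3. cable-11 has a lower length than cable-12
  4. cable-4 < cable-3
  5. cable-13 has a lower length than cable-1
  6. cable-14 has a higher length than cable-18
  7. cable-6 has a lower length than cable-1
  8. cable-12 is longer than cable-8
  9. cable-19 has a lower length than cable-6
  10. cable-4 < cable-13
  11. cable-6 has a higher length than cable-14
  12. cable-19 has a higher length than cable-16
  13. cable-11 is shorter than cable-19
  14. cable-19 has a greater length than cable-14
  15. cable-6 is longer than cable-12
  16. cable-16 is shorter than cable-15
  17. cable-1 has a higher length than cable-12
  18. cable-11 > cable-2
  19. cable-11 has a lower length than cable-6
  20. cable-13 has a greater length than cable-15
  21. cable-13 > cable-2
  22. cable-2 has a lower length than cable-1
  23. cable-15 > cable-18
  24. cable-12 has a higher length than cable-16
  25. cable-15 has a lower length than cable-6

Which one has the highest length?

Chaining downward from cable-1: directly below it, cable-2, cable-12, cable-13, cable-6; then cable-8, cable-4, cable-14, cable-16, cable-11, cable-15, cable-19; then cable-18, cable-3.
That covers every other element, and nothing is given above cable-1, so cable-1 is the highest length.

cable-1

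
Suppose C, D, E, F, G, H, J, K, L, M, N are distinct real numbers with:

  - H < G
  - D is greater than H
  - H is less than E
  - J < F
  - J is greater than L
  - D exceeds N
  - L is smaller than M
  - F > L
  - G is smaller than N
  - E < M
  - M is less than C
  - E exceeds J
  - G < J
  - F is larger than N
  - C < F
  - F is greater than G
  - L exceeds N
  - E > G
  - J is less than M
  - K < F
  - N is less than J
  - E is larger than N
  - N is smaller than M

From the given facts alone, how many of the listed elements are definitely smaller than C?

7

The elements the relations force below C are H, G, N, L, J, E, M — no chain reaches any other.
That is 7.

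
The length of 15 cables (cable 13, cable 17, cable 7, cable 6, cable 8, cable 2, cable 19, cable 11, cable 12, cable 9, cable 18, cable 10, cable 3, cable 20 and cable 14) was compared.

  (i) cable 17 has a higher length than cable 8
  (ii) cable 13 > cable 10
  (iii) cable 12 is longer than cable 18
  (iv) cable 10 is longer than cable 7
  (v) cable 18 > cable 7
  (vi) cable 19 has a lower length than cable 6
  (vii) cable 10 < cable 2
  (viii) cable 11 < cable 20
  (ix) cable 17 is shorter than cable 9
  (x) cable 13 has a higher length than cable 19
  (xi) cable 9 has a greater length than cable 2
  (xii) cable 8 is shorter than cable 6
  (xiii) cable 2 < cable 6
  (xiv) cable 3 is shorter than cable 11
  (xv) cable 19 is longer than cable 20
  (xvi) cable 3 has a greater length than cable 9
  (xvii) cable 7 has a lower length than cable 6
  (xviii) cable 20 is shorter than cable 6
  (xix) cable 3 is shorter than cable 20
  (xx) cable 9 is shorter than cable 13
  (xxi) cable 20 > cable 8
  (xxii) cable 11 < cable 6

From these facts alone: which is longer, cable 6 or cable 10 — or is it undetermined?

cable 6

Following the relations from cable 10: cable 10 < cable 2 < cable 9 < cable 3 < cable 11 < cable 20 < cable 19 < cable 6.
So cable 6 is longer.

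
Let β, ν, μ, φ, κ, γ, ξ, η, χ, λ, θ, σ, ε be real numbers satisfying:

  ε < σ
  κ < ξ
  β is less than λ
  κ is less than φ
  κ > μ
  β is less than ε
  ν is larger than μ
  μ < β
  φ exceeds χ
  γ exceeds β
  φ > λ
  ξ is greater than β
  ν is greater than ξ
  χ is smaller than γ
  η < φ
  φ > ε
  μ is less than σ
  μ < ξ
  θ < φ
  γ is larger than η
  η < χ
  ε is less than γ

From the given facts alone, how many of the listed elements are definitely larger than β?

7

The elements the relations force above β are ε, λ, ξ, ν, σ, γ, φ — no chain reaches any other.
That is 7.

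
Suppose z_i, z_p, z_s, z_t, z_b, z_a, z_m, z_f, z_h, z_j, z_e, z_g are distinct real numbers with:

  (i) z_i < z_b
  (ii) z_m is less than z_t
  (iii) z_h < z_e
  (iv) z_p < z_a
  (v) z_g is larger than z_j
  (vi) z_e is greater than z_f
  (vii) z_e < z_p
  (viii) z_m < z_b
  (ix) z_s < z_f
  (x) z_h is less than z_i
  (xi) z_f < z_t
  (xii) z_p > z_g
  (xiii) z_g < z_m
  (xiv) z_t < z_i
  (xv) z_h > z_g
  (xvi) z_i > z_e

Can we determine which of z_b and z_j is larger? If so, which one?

z_j < z_g < z_m < z_t < z_i < z_b, by transitivity through z_g, z_m, z_t, z_i.
So z_b is larger.

z_b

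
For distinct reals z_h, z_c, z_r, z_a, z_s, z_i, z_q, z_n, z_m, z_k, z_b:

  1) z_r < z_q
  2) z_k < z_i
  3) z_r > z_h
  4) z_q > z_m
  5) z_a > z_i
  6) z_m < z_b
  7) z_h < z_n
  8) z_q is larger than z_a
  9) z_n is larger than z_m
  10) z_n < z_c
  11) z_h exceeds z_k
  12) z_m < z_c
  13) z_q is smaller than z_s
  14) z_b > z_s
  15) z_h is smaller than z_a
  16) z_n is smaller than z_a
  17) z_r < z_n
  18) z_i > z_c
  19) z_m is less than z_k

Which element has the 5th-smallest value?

Chaining the given pairs: z_m < z_k < z_h < z_r < z_n < z_c < z_i < z_a < z_q < z_s < z_b.
The 5th smallest is z_n.

z_n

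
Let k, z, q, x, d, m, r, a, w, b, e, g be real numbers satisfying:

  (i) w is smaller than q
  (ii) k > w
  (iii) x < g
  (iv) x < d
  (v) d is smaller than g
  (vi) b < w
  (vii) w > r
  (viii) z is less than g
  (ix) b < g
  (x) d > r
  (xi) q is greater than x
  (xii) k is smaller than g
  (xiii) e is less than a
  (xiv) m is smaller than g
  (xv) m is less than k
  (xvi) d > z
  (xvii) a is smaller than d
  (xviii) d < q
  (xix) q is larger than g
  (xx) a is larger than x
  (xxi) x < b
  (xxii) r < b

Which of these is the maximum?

q

Chaining downward from q: directly below it, x, d, w, g; then a, m, r, z, b, k; then e.
That covers every other element, and nothing is given above q, so q is the maximum.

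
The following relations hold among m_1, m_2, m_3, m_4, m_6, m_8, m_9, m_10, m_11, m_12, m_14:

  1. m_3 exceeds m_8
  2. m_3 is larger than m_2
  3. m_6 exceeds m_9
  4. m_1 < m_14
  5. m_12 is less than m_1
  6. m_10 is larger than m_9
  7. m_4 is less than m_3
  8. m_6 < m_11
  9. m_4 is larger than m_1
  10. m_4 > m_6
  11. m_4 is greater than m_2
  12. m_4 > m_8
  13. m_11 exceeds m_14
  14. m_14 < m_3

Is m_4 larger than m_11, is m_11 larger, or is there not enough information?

undetermined

Following every chain through m_4: above m_4 we get m_3; below m_4 we get m_12, m_1, m_9, m_6, m_2, m_8.
m_11 is not reached, and no chain runs the other way from m_11 to m_4.
So the given relations leave the order of m_4 and m_11 undetermined.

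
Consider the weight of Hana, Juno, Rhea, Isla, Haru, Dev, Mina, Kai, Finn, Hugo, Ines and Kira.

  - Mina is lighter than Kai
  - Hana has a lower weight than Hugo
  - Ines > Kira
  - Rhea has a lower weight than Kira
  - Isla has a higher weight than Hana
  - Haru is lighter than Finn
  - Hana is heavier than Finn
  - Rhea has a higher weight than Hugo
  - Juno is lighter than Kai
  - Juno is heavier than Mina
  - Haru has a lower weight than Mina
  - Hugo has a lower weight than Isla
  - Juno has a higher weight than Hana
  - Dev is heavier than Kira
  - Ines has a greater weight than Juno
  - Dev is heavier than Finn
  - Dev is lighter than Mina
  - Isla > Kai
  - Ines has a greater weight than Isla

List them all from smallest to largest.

The consecutive links are each given: Haru < Finn; Finn < Hana; Hana < Hugo; Hugo < Rhea; Rhea < Kira; Kira < Dev; Dev < Mina; Mina < Juno; Juno < Kai; Kai < Isla; Isla < Ines.

Haru < Finn < Hana < Hugo < Rhea < Kira < Dev < Mina < Juno < Kai < Isla < Ines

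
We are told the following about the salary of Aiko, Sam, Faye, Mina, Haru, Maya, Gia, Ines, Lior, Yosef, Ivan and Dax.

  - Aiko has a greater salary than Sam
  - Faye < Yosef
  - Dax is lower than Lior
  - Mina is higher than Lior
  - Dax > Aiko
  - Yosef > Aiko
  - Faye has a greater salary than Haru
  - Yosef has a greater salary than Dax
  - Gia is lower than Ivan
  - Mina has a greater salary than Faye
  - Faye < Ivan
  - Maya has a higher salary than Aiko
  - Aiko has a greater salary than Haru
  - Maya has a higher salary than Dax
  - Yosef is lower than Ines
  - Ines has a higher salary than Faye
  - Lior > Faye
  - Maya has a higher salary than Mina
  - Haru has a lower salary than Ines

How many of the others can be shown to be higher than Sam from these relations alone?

The elements the relations force above Sam are Aiko, Dax, Lior, Yosef, Ines, Mina, Maya — no chain reaches any other.
That is 7.

7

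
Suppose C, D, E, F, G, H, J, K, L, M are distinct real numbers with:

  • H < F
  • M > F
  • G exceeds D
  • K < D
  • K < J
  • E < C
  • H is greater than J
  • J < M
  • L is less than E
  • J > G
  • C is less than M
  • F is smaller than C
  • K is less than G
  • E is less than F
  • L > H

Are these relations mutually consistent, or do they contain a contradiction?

consistent

The single ordering K < D < G < J < H < L < E < F < C < M satisfies every listed relation, so no contradiction arises.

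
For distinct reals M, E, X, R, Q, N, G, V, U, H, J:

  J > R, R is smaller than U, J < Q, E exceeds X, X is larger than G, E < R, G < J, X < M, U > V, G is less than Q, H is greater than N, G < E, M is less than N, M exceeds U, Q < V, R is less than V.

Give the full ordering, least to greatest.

Each adjacent pair is fixed by a given relation: G < X; X < E; E < R; R < J; J < Q; Q < V; V < U; U < M; M < N; N < H. Chaining them end to end gives the full order.

G < X < E < R < J < Q < V < U < M < N < H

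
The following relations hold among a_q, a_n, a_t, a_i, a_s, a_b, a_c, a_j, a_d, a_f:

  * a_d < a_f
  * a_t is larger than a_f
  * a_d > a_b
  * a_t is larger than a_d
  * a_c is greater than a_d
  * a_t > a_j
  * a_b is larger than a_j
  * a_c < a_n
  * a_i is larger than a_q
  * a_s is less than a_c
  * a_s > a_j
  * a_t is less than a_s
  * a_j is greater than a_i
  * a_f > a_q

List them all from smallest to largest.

Nothing is placed below a_q, so it is least; from there a_q < a_i; a_i < a_j; a_j < a_b; a_b < a_d; a_d < a_f; a_f < a_t; a_t < a_s; a_s < a_c; a_c < a_n, each given directly.

a_q < a_i < a_j < a_b < a_d < a_f < a_t < a_s < a_c < a_n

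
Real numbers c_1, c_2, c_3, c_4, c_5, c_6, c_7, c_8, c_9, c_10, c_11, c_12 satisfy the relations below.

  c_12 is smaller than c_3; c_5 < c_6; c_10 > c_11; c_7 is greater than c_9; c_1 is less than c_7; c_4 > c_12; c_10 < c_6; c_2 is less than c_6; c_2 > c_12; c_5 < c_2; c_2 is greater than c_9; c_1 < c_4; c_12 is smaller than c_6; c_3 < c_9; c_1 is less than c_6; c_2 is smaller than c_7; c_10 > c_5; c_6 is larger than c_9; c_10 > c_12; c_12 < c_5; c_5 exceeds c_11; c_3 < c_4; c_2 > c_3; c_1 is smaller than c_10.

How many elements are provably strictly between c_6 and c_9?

Chaining upward from c_9 reaches: c_2, c_7.
Chaining downward from c_6 reaches: c_12, c_1, c_11, c_3, c_5, c_2, c_10.
Strictly between c_9 and c_6 are those in both lists: c_2 — 1 element.

1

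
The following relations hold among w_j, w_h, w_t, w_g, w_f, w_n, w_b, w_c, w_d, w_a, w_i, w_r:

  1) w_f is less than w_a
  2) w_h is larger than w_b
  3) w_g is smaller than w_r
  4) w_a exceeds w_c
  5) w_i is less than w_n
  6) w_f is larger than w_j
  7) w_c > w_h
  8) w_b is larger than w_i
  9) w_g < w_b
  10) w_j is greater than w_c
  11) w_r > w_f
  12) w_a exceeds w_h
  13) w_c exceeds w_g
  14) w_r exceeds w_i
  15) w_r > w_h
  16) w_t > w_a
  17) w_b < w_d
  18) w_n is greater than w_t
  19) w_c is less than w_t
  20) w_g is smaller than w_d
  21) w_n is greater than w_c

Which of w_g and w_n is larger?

w_n

The relevant relations are w_g < w_b; w_b < w_h; w_h < w_c; w_c < w_j; w_j < w_f; w_f < w_a; w_a < w_t; w_t < w_n.
Together: w_g < w_b < w_h < w_c < w_j < w_f < w_a < w_t < w_n.
So w_g < w_n; w_n is the larger of the two.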